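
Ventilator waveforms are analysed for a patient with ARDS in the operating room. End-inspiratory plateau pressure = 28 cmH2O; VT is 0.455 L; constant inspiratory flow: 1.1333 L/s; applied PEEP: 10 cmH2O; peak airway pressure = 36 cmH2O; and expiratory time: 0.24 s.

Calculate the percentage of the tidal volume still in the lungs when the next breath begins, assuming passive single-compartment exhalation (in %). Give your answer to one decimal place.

26.1

R = (PIP − Pplat)/V̇ = (36 − 28) / 1.1333 = 8.0/1.1333 = 7.059 cmH2O·s/L.
C = Vt/(Pplat − PEEP) = 455.0 / (28 − 10) = 455.0/18.0 = 25.278 mL/cmH2O.
τ = R × C = 7.059 × 0.02528 L/cmH2O = 0.1785 s.
Fraction remaining at end-expiration = e^(−Te/τ) = e^(−0.24/0.1785) = 0.2607 → 26.07%.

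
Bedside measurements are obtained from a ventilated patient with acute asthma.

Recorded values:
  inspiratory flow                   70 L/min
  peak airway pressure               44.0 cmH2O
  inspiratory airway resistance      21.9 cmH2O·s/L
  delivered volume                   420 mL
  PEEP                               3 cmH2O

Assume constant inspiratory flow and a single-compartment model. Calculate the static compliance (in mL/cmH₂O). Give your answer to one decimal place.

27.2

Flow: 70 L/min ÷ 60 = 1.1667 L/s.
Equation of motion (constant flow): PIP = Vt/C + R·V̇ + PEEP.
Vt/C = PIP − R·V̇ − PEEP = 44.0 − 21.9×1.1667 − 3 = 44.0 − 25.551 − 3 = 15.449 cmH2O.
C = Vt / 15.449 = 420 / 15.449 = 27.186 mL/cmH2O.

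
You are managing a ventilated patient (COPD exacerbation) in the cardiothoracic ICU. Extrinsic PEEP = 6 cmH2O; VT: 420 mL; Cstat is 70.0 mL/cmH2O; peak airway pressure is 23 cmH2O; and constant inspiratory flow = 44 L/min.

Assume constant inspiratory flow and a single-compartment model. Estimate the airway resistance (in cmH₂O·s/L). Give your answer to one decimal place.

15.0

Flow: 44 L/min ÷ 60 = 0.7333 L/s.
Equation of motion (constant flow): PIP = Vt/C + R·V̇ + PEEP.
R·V̇ = PIP − Vt/C − PEEP = 23 − 420/70.0 − 6 = 23 − 6.0 − 6 = 11.0 cmH2O.
R = 11.0 / 0.7333 = 15.001 cmH2O·s/L.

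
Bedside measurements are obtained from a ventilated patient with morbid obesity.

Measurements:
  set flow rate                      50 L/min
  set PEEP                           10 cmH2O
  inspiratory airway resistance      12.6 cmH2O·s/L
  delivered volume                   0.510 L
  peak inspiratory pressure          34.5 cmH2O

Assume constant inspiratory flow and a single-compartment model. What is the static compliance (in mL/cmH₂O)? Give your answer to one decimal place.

36.4

Flow: 50 L/min ÷ 60 = 0.8333 L/s.
Equation of motion (constant flow): PIP = Vt/C + R·V̇ + PEEP.
Vt/C = PIP − R·V̇ − PEEP = 34.5 − 12.6×0.8333 − 10 = 34.5 − 10.5 − 10 = 14.0 cmH2O.
C = Vt / 14.0 = 510 / 14.0 = 36.429 mL/cmH2O.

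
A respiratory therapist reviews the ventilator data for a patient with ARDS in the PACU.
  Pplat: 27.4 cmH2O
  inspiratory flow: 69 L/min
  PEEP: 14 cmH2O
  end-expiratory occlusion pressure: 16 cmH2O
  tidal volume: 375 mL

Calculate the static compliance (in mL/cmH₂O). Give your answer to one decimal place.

32.9

End-expiratory occlusion gives total PEEP = 16 cmH2O (intrinsic PEEP = 16 − 14 = 2). Use total PEEP for the elastic gradient.
Cstat = Vt / (Pplat − PEEPtotal) = 375 / (27.4 − 16) = 375 / 11.4 = 32.895 mL/cmH2O.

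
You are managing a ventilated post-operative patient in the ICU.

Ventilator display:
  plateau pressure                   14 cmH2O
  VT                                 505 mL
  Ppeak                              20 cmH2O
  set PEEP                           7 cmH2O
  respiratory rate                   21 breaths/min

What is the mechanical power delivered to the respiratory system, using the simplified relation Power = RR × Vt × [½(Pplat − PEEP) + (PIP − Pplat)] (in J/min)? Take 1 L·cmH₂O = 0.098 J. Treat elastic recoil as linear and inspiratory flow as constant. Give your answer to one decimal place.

Per-breath work = Vt × [½(Pplat−PEEP) + (PIP−Pplat)] = 0.505 × [0.5×7.0 + 6.0] = 0.505 × 9.5 = 4.798 L·cmH2O.
Power = 21 × 4.798 = 100.76 L·cmH2O/min.
× 0.098 J/(L·cmH2O) → 9.874 J/min.

9.9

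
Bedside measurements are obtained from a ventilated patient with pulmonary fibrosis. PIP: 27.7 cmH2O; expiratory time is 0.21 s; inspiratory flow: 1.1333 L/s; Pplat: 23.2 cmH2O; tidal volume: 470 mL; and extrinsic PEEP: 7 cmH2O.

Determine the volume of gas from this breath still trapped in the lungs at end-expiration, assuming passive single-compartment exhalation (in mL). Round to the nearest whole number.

R = (PIP − Pplat)/V̇ = (27.7 − 23.2) / 1.1333 = 4.5/1.1333 = 3.971 cmH2O·s/L.
C = Vt/(Pplat − PEEP) = 470.0 / (23.2 − 7) = 470.0/16.2 = 29.012 mL/cmH2O.
τ = R × C = 3.971 × 0.02901 L/cmH2O = 0.1152 s.
Fraction remaining = e^(−Te/τ) = e^(−0.21/0.1152) = 0.1616.
Trapped volume = 470.0 × 0.1616 = 75.952 mL.

76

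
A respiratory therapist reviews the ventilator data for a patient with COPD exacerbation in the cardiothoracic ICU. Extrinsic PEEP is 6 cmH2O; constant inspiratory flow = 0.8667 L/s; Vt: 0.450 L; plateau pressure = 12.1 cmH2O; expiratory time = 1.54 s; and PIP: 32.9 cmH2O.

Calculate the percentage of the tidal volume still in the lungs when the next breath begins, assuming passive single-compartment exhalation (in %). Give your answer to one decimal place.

41.9

R = (PIP − Pplat)/V̇ = (32.9 − 12.1) / 0.8667 = 20.8/0.8667 = 23.999 cmH2O·s/L.
C = Vt/(Pplat − PEEP) = 450.0 / (12.1 − 6) = 450.0/6.1 = 73.77 mL/cmH2O.
τ = R × C = 23.999 × 0.07377 L/cmH2O = 1.77 s.
Fraction remaining at end-expiration = e^(−Te/τ) = e^(−1.54/1.77) = 0.4189 → 41.89%.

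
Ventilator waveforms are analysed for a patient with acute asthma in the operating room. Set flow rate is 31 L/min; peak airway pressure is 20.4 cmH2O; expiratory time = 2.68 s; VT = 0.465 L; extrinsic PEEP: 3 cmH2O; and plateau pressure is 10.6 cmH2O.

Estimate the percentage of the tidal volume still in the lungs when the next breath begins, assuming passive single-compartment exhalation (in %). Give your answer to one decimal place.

9.9

Flow: 31 L/min ÷ 60 = 0.5167 L/s.
R = (PIP − Pplat)/V̇ = (20.4 − 10.6) / 0.5167 = 9.8/0.5167 = 18.967 cmH2O·s/L.
C = Vt/(Pplat − PEEP) = 465.0 / (10.6 − 3) = 465.0/7.6 = 61.184 mL/cmH2O.
τ = R × C = 18.967 × 0.06118 L/cmH2O = 1.16 s.
Fraction remaining at end-expiration = e^(−Te/τ) = e^(−2.68/1.16) = 0.09923 → 9.923%.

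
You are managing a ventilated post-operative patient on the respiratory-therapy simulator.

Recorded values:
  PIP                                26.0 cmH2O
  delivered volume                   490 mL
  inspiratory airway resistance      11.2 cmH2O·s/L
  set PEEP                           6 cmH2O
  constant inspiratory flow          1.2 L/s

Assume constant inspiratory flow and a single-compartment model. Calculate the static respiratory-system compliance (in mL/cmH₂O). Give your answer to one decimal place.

74.7

Equation of motion (constant flow): PIP = Vt/C + R·V̇ + PEEP.
Vt/C = PIP − R·V̇ − PEEP = 26.0 − 11.2×1.2 − 6 = 26.0 − 13.44 − 6 = 6.56 cmH2O.
C = Vt / 6.56 = 490 / 6.56 = 74.695 mL/cmH2O.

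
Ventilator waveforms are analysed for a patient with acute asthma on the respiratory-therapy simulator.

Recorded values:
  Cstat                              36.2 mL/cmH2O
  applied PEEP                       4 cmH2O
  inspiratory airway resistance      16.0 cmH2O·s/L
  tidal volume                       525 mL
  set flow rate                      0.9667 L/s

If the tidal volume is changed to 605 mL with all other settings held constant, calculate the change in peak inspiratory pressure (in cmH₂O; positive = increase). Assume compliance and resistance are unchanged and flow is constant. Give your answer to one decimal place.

PIP = Vt/C + R·V̇ + PEEP (constant-flow equation of motion).
Only the elastic term changes: ΔPIP = ΔVt / C = (605 − 525) / 36.2 = 2.21 cmH2O.

2.2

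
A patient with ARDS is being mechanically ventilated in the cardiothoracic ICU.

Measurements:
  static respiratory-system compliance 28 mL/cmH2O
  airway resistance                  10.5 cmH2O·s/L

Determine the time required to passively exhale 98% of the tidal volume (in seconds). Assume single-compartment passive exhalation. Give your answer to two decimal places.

τ = R × C = 10.5 × 28 mL/cmH2O = 10.5 × 0.028 L/cmH2O = 0.294 s.
Exhaled fraction f = 1 − e^(−t/τ) → t = −τ·ln(1 − f) = −0.294·ln(0.02) = 1.15 s.

1.15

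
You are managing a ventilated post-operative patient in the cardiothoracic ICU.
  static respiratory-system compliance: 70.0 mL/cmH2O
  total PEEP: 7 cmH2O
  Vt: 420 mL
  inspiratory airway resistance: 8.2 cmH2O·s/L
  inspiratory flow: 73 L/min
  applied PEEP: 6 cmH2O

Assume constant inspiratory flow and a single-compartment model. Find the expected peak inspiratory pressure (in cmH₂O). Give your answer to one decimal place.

Flow: 73 L/min ÷ 60 = 1.2167 L/s.
Total PEEP = 7 cmH2O (set 6 + intrinsic 1); this is the baseline alveolar pressure.
Equation of motion (constant flow): PIP = Vt/C + R·V̇ + PEEP.
PIP = 420/70.0 + 8.2×1.2167 + 7 = 6.0 + 9.977 + 7 = 22.977 cmH2O.

23.0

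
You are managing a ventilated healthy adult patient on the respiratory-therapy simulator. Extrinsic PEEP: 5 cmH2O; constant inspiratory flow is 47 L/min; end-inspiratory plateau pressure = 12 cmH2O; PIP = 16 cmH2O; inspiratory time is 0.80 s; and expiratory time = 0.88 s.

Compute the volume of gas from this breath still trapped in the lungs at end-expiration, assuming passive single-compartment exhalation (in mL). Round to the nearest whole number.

91

Flow: 47 L/min ÷ 60 = 0.7833 L/s.
Vt = flow × Ti = 0.7833 L/s × 0.80 s × 1000 mL/L = 626.64 mL.
R = (PIP − Pplat)/V̇ = (16 − 12) / 0.7833 = 4.0/0.7833 = 5.107 cmH2O·s/L.
C = Vt/(Pplat − PEEP) = 626.64 / (12 − 5) = 626.64/7.0 = 89.52 mL/cmH2O.
τ = R × C = 5.107 × 0.08952 L/cmH2O = 0.4572 s.
Fraction remaining = e^(−Te/τ) = e^(−0.88/0.4572) = 0.1459.
Trapped volume = 626.64 × 0.1459 = 91.427 mL.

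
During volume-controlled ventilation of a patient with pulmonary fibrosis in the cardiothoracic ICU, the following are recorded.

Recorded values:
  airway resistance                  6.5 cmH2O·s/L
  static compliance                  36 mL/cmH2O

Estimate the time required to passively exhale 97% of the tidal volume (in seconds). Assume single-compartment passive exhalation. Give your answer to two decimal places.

0.82

τ = R × C = 6.5 × 36 mL/cmH2O = 6.5 × 0.036 L/cmH2O = 0.234 s.
Exhaled fraction f = 1 − e^(−t/τ) → t = −τ·ln(1 − f) = −0.234·ln(0.03) = 0.8205 s.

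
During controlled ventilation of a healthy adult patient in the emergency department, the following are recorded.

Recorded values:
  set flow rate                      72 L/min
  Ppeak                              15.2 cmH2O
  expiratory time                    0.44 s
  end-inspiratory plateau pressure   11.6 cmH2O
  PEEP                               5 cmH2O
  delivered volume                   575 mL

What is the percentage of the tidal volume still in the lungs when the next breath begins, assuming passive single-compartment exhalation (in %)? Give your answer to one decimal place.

Flow: 72 L/min ÷ 60 = 1.2 L/s.
R = (PIP − Pplat)/V̇ = (15.2 − 11.6) / 1.2 = 3.6/1.2 = 3.0 cmH2O·s/L.
C = Vt/(Pplat − PEEP) = 575.0 / (11.6 − 5) = 575.0/6.6 = 87.121 mL/cmH2O.
τ = R × C = 3.0 × 0.08712 L/cmH2O = 0.2614 s.
Fraction remaining at end-expiration = e^(−Te/τ) = e^(−0.44/0.2614) = 0.1858 → 18.58%.

18.6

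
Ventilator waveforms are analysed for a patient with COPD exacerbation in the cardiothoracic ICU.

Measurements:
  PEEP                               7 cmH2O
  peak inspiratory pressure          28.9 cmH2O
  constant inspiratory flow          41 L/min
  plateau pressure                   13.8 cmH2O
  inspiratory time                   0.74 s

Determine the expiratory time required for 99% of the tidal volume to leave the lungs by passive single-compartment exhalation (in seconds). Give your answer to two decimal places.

Flow: 41 L/min ÷ 60 = 0.6833 L/s.
Vt = flow × Ti = 0.6833 L/s × 0.74 s × 1000 mL/L = 505.64 mL.
R = (PIP − Pplat)/V̇ = (28.9 − 13.8) / 0.6833 = 15.1/0.6833 = 22.099 cmH2O·s/L.
C = Vt/(Pplat − PEEP) = 505.64 / (13.8 − 7) = 505.64/6.8 = 74.359 mL/cmH2O.
τ = R × C = 22.099 × 0.07436 L/cmH2O = 1.643 s.
t = −τ·ln(1 − 0.99) = −1.643·ln(0.01) = 7.566 s.

7.57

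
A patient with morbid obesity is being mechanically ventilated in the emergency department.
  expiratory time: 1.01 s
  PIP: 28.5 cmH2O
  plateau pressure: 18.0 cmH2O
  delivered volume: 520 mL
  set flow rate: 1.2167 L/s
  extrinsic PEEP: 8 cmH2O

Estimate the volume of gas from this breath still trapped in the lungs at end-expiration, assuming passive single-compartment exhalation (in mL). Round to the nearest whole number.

55

R = (PIP − Pplat)/V̇ = (28.5 − 18.0) / 1.2167 = 10.5/1.2167 = 8.63 cmH2O·s/L.
C = Vt/(Pplat − PEEP) = 520.0 / (18.0 − 8) = 520.0/10.0 = 52.0 mL/cmH2O.
τ = R × C = 8.63 × 0.052 L/cmH2O = 0.4488 s.
Fraction remaining = e^(−Te/τ) = e^(−1.01/0.4488) = 0.1054.
Trapped volume = 520.0 × 0.1054 = 54.808 mL.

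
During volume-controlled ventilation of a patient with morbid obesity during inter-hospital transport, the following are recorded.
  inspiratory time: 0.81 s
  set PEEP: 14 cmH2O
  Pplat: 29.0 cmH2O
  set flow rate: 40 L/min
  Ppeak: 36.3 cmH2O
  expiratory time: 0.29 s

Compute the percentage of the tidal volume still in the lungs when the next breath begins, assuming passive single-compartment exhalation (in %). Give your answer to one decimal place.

47.9

Flow: 40 L/min ÷ 60 = 0.6667 L/s.
Vt = flow × Ti = 0.6667 L/s × 0.81 s × 1000 mL/L = 540.03 mL.
R = (PIP − Pplat)/V̇ = (36.3 − 29.0) / 0.6667 = 7.3/0.6667 = 10.949 cmH2O·s/L.
C = Vt/(Pplat − PEEP) = 540.03 / (29.0 − 14) = 540.03/15.0 = 36.002 mL/cmH2O.
τ = R × C = 10.949 × 0.036 L/cmH2O = 0.3942 s.
Fraction remaining at end-expiration = e^(−Te/τ) = e^(−0.29/0.3942) = 0.4792 → 47.92%.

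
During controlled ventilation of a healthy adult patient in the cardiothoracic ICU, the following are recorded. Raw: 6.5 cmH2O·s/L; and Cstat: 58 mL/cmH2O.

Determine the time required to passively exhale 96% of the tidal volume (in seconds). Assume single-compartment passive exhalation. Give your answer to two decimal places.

τ = R × C = 6.5 × 58 mL/cmH2O = 6.5 × 0.058 L/cmH2O = 0.377 s.
Exhaled fraction f = 1 − e^(−t/τ) → t = −τ·ln(1 − f) = −0.377·ln(0.04) = 1.214 s.

1.21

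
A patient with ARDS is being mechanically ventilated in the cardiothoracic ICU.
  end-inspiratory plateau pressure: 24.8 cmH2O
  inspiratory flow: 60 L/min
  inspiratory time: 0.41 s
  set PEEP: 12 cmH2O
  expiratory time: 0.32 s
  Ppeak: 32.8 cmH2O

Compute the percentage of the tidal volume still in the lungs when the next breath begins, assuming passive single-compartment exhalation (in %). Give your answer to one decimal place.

Flow: 60 L/min ÷ 60 = 1 L/s.
Vt = flow × Ti = 1 L/s × 0.41 s × 1000 mL/L = 410.0 mL.
R = (PIP − Pplat)/V̇ = (32.8 − 24.8) / 1 = 8.0/1 = 8.0 cmH2O·s/L.
C = Vt/(Pplat − PEEP) = 410.0 / (24.8 − 12) = 410.0/12.8 = 32.031 mL/cmH2O.
τ = R × C = 8.0 × 0.03203 L/cmH2O = 0.2562 s.
Fraction remaining at end-expiration = e^(−Te/τ) = e^(−0.32/0.2562) = 0.2868 → 28.68%.

28.7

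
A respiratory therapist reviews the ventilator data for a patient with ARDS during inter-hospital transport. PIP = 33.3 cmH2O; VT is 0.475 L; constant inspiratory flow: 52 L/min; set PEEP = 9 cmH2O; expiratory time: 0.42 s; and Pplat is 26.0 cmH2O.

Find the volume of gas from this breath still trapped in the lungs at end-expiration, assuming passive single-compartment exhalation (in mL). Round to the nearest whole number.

80

Flow: 52 L/min ÷ 60 = 0.8667 L/s.
R = (PIP − Pplat)/V̇ = (33.3 − 26.0) / 0.8667 = 7.3/0.8667 = 8.423 cmH2O·s/L.
C = Vt/(Pplat − PEEP) = 475.0 / (26.0 − 9) = 475.0/17.0 = 27.941 mL/cmH2O.
τ = R × C = 8.423 × 0.02794 L/cmH2O = 0.2353 s.
Fraction remaining = e^(−Te/τ) = e^(−0.42/0.2353) = 0.1678.
Trapped volume = 475.0 × 0.1678 = 79.705 mL.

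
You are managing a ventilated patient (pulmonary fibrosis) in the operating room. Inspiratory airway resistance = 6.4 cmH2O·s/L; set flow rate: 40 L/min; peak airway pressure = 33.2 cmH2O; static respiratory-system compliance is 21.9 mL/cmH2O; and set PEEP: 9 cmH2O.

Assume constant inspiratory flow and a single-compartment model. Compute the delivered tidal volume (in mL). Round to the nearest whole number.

Flow: 40 L/min ÷ 60 = 0.6667 L/s.
Equation of motion (constant flow): PIP = Vt/C + R·V̇ + PEEP.
Vt/C = PIP − R·V̇ − PEEP = 33.2 − 4.267 − 9 = 19.933 cmH2O.
Vt = C × 19.933 = 21.9 × 19.933 = 436.53 mL.

437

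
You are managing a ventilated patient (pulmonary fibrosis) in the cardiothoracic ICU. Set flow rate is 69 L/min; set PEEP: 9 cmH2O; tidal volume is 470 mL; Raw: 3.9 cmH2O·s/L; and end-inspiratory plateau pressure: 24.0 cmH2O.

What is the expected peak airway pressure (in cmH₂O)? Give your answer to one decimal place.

28.5

Flow: 69 L/min ÷ 60 = 1.15 L/s.
PIP = Pplat + Raw × flow = 24.0 + 3.9 × 1.15 = 24.0 + 4.485 = 28.485 cmH2O.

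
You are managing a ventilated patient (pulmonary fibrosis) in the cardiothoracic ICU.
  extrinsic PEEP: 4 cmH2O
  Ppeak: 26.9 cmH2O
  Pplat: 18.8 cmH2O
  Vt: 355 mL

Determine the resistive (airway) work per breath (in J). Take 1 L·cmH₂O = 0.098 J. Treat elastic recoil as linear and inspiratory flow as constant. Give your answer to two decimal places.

0.28

With constant inspiratory flow the resistive pressure is constant at PIP − Pplat = 26.9 − 18.8 = 8.1 cmH2O, so resistive work = 8.1 × 0.355 = 2.876 L·cmH2O.
× 0.098 J/(L·cmH2O) → 0.2818 J.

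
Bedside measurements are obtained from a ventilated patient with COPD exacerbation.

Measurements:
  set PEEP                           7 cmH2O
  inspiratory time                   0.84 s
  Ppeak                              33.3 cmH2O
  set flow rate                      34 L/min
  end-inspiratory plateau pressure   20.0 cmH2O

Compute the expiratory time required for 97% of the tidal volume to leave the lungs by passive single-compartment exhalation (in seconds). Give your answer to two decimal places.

Flow: 34 L/min ÷ 60 = 0.5667 L/s.
Vt = flow × Ti = 0.5667 L/s × 0.84 s × 1000 mL/L = 476.03 mL.
R = (PIP − Pplat)/V̇ = (33.3 − 20.0) / 0.5667 = 13.3/0.5667 = 23.469 cmH2O·s/L.
C = Vt/(Pplat − PEEP) = 476.03 / (20.0 − 7) = 476.03/13.0 = 36.618 mL/cmH2O.
τ = R × C = 23.469 × 0.03662 L/cmH2O = 0.8594 s.
t = −τ·ln(1 − 0.97) = −0.8594·ln(0.03) = 3.014 s.

3.01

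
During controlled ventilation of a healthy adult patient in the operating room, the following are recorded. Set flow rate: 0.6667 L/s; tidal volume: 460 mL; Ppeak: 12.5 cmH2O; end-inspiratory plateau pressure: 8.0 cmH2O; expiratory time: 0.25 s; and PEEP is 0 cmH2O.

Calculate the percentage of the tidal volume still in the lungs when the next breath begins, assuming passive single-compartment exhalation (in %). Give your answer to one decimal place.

52.5

R = (PIP − Pplat)/V̇ = (12.5 − 8.0) / 0.6667 = 4.5/0.6667 = 6.75 cmH2O·s/L.
C = Vt/(Pplat − PEEP) = 460.0 / (8.0 − 0) = 460.0/8.0 = 57.5 mL/cmH2O.
τ = R × C = 6.75 × 0.0575 L/cmH2O = 0.3881 s.
Fraction remaining at end-expiration = e^(−Te/τ) = e^(−0.25/0.3881) = 0.5251 → 52.51%.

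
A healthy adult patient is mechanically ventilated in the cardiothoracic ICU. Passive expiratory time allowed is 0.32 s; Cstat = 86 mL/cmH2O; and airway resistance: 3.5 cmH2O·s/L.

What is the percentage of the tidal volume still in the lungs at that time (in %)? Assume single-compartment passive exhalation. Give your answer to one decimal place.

τ = R × C = 3.5 × 86 mL/cmH2O = 3.5 × 0.086 L/cmH2O = 0.301 s.
Passive exhalation: V(t)/V₀ = e^(−t/τ) = e^(−0.32/0.301) = 0.3454.
Fraction remaining = 0.3454 → 34.54%.

34.5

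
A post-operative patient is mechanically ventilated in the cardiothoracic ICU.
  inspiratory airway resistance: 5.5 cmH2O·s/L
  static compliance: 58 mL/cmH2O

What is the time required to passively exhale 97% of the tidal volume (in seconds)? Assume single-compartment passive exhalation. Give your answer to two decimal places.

1.12

τ = R × C = 5.5 × 58 mL/cmH2O = 5.5 × 0.058 L/cmH2O = 0.319 s.
Exhaled fraction f = 1 − e^(−t/τ) → t = −τ·ln(1 − f) = −0.319·ln(0.03) = 1.119 s.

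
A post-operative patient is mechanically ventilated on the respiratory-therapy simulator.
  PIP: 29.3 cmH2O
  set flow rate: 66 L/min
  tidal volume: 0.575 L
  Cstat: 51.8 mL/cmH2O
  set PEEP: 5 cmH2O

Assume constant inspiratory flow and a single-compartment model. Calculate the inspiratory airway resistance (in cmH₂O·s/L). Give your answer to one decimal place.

12.0

Flow: 66 L/min ÷ 60 = 1.1 L/s.
Equation of motion (constant flow): PIP = Vt/C + R·V̇ + PEEP.
R·V̇ = PIP − Vt/C − PEEP = 29.3 − 575/51.8 − 5 = 29.3 − 11.1 − 5 = 13.2 cmH2O.
R = 13.2 / 1.1 = 12.0 cmH2O·s/L.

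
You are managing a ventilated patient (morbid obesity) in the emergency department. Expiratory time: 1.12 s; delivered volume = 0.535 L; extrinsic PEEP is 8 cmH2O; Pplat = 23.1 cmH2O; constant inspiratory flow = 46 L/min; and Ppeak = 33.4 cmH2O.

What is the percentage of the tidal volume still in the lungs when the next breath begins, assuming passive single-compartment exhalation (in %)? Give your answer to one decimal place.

Flow: 46 L/min ÷ 60 = 0.7667 L/s.
R = (PIP − Pplat)/V̇ = (33.4 − 23.1) / 0.7667 = 10.3/0.7667 = 13.434 cmH2O·s/L.
C = Vt/(Pplat − PEEP) = 535.0 / (23.1 − 8) = 535.0/15.1 = 35.43 mL/cmH2O.
τ = R × C = 13.434 × 0.03543 L/cmH2O = 0.476 s.
Fraction remaining at end-expiration = e^(−Te/τ) = e^(−1.12/0.476) = 0.09509 → 9.509%.

9.5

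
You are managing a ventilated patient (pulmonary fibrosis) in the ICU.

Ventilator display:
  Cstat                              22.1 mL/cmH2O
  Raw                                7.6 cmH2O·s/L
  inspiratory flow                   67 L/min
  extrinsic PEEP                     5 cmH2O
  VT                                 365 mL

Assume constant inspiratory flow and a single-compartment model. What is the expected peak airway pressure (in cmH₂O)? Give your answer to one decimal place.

30.0

Flow: 67 L/min ÷ 60 = 1.1167 L/s.
Equation of motion (constant flow): PIP = Vt/C + R·V̇ + PEEP.
PIP = 365/22.1 + 7.6×1.1167 + 5 = 16.516 + 8.487 + 5 = 30.003 cmH2O.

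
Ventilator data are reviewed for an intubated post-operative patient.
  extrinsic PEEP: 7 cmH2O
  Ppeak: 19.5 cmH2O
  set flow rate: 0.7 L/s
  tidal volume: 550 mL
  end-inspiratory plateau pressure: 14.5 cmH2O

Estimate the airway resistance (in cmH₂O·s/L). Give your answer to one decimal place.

Raw = (PIP − Pplat) / flow = (19.5 − 14.5) / 0.7 = 5.0 / 0.7 = 7.143 cmH2O·s/L.

7.1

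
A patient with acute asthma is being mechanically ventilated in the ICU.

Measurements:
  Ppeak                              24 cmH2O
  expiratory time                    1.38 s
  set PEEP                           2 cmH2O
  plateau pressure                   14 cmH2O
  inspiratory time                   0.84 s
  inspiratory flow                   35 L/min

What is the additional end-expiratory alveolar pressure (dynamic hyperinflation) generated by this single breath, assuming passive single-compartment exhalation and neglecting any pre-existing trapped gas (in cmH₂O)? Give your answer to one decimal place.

1.7

Flow: 35 L/min ÷ 60 = 0.5833 L/s.
Vt = flow × Ti = 0.5833 L/s × 0.84 s × 1000 mL/L = 489.97 mL.
R = (PIP − Pplat)/V̇ = (24 − 14) / 0.5833 = 10.0/0.5833 = 17.144 cmH2O·s/L.
C = Vt/(Pplat − PEEP) = 489.97 / (14 − 2) = 489.97/12.0 = 40.831 mL/cmH2O.
τ = R × C = 17.144 × 0.04083 L/cmH2O = 0.7 s.
Fraction remaining = e^(−Te/τ) = e^(−1.38/0.7) = 0.1393; trapped volume = 489.97 × 0.1393 = 68.253 mL.
Additional alveolar pressure from trapping ≈ V_trapped / C = 68.253 / 40.831 = 1.672 cmH2O.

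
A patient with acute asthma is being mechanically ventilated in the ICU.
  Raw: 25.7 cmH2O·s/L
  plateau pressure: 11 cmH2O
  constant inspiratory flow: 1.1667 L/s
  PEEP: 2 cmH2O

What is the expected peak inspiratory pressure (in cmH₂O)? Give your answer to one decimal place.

PIP = Pplat + Raw × flow = 11 + 25.7 × 1.1667 = 11 + 29.984 = 40.984 cmH2O.

41.0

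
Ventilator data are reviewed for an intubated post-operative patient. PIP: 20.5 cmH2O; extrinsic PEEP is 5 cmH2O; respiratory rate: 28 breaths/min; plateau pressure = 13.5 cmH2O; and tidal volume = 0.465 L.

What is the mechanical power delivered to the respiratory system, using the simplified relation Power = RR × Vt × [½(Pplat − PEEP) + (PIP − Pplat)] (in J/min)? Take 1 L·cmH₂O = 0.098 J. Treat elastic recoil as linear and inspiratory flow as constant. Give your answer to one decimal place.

14.4

Per-breath work = Vt × [½(Pplat−PEEP) + (PIP−Pplat)] = 0.465 × [0.5×8.5 + 7.0] = 0.465 × 11.25 = 5.231 L·cmH2O.
Power = 28 × 5.231 = 146.47 L·cmH2O/min.
× 0.098 J/(L·cmH2O) → 14.354 J/min.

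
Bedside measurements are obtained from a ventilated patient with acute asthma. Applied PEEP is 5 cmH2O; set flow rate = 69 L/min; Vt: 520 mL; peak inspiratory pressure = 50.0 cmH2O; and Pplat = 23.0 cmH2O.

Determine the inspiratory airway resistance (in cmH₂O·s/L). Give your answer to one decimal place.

Flow: 69 L/min ÷ 60 = 1.15 L/s.
Raw = (PIP − Pplat) / flow = (50.0 − 23.0) / 1.15 = 27.0 / 1.15 = 23.478 cmH2O·s/L.

23.5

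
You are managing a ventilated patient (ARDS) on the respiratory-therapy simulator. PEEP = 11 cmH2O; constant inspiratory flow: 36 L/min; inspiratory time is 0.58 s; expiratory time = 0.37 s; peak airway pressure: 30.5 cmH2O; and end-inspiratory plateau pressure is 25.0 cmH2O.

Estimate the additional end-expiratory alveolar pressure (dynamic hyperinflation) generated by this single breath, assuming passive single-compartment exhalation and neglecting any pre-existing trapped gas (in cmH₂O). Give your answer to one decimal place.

2.8

Flow: 36 L/min ÷ 60 = 0.6 L/s.
Vt = flow × Ti = 0.6 L/s × 0.58 s × 1000 mL/L = 348.0 mL.
R = (PIP − Pplat)/V̇ = (30.5 − 25.0) / 0.6 = 5.5/0.6 = 9.167 cmH2O·s/L.
C = Vt/(Pplat − PEEP) = 348.0 / (25.0 − 11) = 348.0/14.0 = 24.857 mL/cmH2O.
τ = R × C = 9.167 × 0.02486 L/cmH2O = 0.2279 s.
Fraction remaining = e^(−Te/τ) = e^(−0.37/0.2279) = 0.1972; trapped volume = 348.0 × 0.1972 = 68.626 mL.
Additional alveolar pressure from trapping ≈ V_trapped / C = 68.626 / 24.857 = 2.761 cmH2O.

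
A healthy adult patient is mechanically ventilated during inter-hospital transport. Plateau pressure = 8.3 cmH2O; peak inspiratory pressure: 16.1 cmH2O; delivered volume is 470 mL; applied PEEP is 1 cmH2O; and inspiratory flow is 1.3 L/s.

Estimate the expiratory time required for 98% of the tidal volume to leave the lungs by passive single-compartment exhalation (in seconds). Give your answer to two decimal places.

R = (PIP − Pplat)/V̇ = (16.1 − 8.3) / 1.3 = 7.8/1.3 = 6.0 cmH2O·s/L.
C = Vt/(Pplat − PEEP) = 470.0 / (8.3 − 1) = 470.0/7.3 = 64.384 mL/cmH2O.
τ = R × C = 6.0 × 0.06438 L/cmH2O = 0.3863 s.
t = −τ·ln(1 − 0.98) = −0.3863·ln(0.02) = 1.511 s.

1.51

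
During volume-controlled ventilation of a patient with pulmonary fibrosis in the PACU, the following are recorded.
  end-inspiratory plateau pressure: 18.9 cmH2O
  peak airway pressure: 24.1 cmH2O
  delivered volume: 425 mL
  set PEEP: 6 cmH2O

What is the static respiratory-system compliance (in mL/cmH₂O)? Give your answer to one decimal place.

Cstat = Vt / (Pplat − PEEP) = 425 / (18.9 − 6) = 425 / 12.9 = 32.946 mL/cmH2O.

32.9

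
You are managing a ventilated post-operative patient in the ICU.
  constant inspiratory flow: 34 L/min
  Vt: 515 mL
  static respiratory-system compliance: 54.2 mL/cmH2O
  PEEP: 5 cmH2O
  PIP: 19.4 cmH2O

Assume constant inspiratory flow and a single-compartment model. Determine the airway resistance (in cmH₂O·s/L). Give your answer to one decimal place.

8.6

Flow: 34 L/min ÷ 60 = 0.5667 L/s.
Equation of motion (constant flow): PIP = Vt/C + R·V̇ + PEEP.
R·V̇ = PIP − Vt/C − PEEP = 19.4 − 515/54.2 − 5 = 19.4 − 9.502 − 5 = 4.898 cmH2O.
R = 4.898 / 0.5667 = 8.643 cmH2O·s/L.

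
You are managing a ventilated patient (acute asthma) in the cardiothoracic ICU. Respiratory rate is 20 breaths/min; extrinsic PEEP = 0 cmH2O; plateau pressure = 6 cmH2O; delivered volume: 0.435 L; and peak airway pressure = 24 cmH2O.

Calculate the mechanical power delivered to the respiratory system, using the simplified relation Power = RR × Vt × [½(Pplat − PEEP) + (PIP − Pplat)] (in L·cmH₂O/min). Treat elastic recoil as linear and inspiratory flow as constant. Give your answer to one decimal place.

Per-breath work = Vt × [½(Pplat−PEEP) + (PIP−Pplat)] = 0.435 × [0.5×6.0 + 18.0] = 0.435 × 21.0 = 9.135 L·cmH2O.
Power = 20 × 9.135 = 182.7 L·cmH2O/min.

182.7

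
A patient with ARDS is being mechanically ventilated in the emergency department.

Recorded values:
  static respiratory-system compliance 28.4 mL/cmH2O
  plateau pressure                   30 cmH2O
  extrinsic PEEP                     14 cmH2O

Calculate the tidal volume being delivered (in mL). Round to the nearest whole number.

Vt = Cstat × (Pplat − PEEP) = 28.4 × (30 − 14) = 28.4 × 16.0 = 454.4 mL.

454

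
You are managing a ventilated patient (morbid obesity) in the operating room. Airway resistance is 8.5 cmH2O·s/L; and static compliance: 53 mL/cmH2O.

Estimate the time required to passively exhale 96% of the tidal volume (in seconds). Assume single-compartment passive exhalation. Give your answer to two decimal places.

1.45

τ = R × C = 8.5 × 53 mL/cmH2O = 8.5 × 0.053 L/cmH2O = 0.4505 s.
Exhaled fraction f = 1 − e^(−t/τ) → t = −τ·ln(1 − f) = −0.4505·ln(0.04) = 1.45 s.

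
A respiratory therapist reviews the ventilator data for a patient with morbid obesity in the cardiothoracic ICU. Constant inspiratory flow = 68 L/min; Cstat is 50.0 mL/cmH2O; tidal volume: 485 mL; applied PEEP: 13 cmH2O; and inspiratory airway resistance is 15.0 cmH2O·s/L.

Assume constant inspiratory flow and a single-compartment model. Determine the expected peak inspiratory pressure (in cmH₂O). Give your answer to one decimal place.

39.7

Flow: 68 L/min ÷ 60 = 1.1333 L/s.
Equation of motion (constant flow): PIP = Vt/C + R·V̇ + PEEP.
PIP = 485/50.0 + 15.0×1.1333 + 13 = 9.7 + 17.0 + 13 = 39.7 cmH2O.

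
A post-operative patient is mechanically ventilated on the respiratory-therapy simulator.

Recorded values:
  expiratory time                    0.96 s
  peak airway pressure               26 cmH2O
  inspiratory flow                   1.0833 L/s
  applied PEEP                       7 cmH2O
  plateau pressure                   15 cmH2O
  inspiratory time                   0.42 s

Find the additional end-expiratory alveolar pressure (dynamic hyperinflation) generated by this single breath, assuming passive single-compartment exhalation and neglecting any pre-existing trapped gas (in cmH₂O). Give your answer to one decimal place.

1.5

Vt = flow × Ti = 1.0833 L/s × 0.42 s × 1000 mL/L = 454.99 mL.
R = (PIP − Pplat)/V̇ = (26 − 15) / 1.0833 = 11.0/1.0833 = 10.154 cmH2O·s/L.
C = Vt/(Pplat − PEEP) = 454.99 / (15 − 7) = 454.99/8.0 = 56.874 mL/cmH2O.
τ = R × C = 10.154 × 0.05687 L/cmH2O = 0.5775 s.
Fraction remaining = e^(−Te/τ) = e^(−0.96/0.5775) = 0.1897; trapped volume = 454.99 × 0.1897 = 86.312 mL.
Additional alveolar pressure from trapping ≈ V_trapped / C = 86.312 / 56.874 = 1.518 cmH2O.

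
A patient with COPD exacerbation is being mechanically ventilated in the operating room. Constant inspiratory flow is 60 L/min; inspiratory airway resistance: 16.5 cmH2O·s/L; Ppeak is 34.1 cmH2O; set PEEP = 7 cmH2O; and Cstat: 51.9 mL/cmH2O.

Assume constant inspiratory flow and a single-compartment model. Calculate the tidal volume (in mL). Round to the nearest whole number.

Flow: 60 L/min ÷ 60 = 1 L/s.
Equation of motion (constant flow): PIP = Vt/C + R·V̇ + PEEP.
Vt/C = PIP − R·V̇ − PEEP = 34.1 − 16.5 − 7 = 10.6 cmH2O.
Vt = C × 10.6 = 51.9 × 10.6 = 550.14 mL.

550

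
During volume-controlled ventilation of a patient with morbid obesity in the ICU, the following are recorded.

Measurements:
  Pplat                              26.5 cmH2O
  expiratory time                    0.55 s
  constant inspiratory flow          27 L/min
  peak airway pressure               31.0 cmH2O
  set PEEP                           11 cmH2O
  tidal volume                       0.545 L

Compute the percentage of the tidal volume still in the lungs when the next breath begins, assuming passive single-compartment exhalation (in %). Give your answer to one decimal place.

20.9

Flow: 27 L/min ÷ 60 = 0.45 L/s.
R = (PIP − Pplat)/V̇ = (31.0 − 26.5) / 0.45 = 4.5/0.45 = 10.0 cmH2O·s/L.
C = Vt/(Pplat − PEEP) = 545.0 / (26.5 − 11) = 545.0/15.5 = 35.161 mL/cmH2O.
τ = R × C = 10.0 × 0.03516 L/cmH2O = 0.3516 s.
Fraction remaining at end-expiration = e^(−Te/τ) = e^(−0.55/0.3516) = 0.2092 → 20.92%.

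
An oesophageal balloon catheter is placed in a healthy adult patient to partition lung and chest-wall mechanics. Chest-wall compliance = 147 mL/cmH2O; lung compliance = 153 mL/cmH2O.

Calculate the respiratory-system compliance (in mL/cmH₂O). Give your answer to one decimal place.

Lung and chest wall are elastances in series: 1/Crs = 1/CL + 1/Ccw.
1/Crs = 1/153 + 1/147 = 0.01334.
Crs = 74.963 mL/cmH2O.

75.0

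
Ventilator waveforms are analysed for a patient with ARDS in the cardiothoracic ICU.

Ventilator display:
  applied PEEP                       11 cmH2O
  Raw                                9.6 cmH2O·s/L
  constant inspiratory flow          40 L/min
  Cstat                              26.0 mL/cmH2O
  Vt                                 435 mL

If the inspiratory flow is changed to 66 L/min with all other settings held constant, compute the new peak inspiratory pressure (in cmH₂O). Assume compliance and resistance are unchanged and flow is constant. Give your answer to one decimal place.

38.3

Flow: 40 L/min ÷ 60 = 0.6667 L/s.
New flow: 66 L/min ÷ 60 = 1.1 L/s.
PIP = Vt/C + R·V̇ + PEEP (constant-flow equation of motion).
Only the resistive term changes: ΔPIP = R × ΔV̇ = 9.6 × (1.1 − 0.6667) = 9.6 × 0.4333 = 4.16 cmH2O.
Original PIP = 435/26.0 + 9.6×0.6667 + 11 = 34.131 cmH2O; new PIP = 34.131 + (4.16) = 38.291 cmH2O.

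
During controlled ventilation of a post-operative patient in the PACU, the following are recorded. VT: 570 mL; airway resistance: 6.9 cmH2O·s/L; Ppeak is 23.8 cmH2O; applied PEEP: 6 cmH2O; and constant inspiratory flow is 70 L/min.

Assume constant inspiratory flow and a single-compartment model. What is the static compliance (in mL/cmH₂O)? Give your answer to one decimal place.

Flow: 70 L/min ÷ 60 = 1.1667 L/s.
Equation of motion (constant flow): PIP = Vt/C + R·V̇ + PEEP.
Vt/C = PIP − R·V̇ − PEEP = 23.8 − 6.9×1.1667 − 6 = 23.8 − 8.05 − 6 = 9.75 cmH2O.
C = Vt / 9.75 = 570 / 9.75 = 58.462 mL/cmH2O.

58.5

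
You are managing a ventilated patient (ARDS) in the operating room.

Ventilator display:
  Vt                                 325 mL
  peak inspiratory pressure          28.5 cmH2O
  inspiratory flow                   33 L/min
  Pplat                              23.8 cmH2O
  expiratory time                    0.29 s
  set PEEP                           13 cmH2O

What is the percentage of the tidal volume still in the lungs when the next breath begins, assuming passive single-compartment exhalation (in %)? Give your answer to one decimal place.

32.4

Flow: 33 L/min ÷ 60 = 0.55 L/s.
R = (PIP − Pplat)/V̇ = (28.5 − 23.8) / 0.55 = 4.7/0.55 = 8.545 cmH2O·s/L.
C = Vt/(Pplat − PEEP) = 325.0 / (23.8 − 13) = 325.0/10.8 = 30.093 mL/cmH2O.
τ = R × C = 8.545 × 0.03009 L/cmH2O = 0.2571 s.
Fraction remaining at end-expiration = e^(−Te/τ) = e^(−0.29/0.2571) = 0.3237 → 32.37%.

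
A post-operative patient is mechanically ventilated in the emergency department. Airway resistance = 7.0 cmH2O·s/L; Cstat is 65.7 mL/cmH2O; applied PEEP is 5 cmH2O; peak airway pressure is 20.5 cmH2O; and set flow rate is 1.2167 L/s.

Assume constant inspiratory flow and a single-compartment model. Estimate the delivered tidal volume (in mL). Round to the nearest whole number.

Equation of motion (constant flow): PIP = Vt/C + R·V̇ + PEEP.
Vt/C = PIP − R·V̇ − PEEP = 20.5 − 8.517 − 5 = 6.983 cmH2O.
Vt = C × 6.983 = 65.7 × 6.983 = 458.78 mL.

459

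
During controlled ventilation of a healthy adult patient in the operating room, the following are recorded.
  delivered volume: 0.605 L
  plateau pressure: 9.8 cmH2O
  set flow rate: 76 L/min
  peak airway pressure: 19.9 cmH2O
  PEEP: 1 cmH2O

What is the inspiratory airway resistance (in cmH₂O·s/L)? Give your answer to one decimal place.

Flow: 76 L/min ÷ 60 = 1.2667 L/s.
Raw = (PIP − Pplat) / flow = (19.9 − 9.8) / 1.2667 = 10.1 / 1.2667 = 7.973 cmH2O·s/L.

8.0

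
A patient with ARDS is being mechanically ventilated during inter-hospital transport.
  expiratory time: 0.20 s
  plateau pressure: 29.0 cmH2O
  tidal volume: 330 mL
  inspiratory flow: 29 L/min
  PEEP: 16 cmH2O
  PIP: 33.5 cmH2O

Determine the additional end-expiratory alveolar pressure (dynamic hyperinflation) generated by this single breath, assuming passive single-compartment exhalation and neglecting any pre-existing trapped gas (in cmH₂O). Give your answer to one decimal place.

Flow: 29 L/min ÷ 60 = 0.4833 L/s.
R = (PIP − Pplat)/V̇ = (33.5 − 29.0) / 0.4833 = 4.5/0.4833 = 9.311 cmH2O·s/L.
C = Vt/(Pplat − PEEP) = 330.0 / (29.0 − 16) = 330.0/13.0 = 25.385 mL/cmH2O.
τ = R × C = 9.311 × 0.02539 L/cmH2O = 0.2364 s.
Fraction remaining = e^(−Te/τ) = e^(−0.20/0.2364) = 0.4291; trapped volume = 330.0 × 0.4291 = 141.6 mL.
Additional alveolar pressure from trapping ≈ V_trapped / C = 141.6 / 25.385 = 5.578 cmH2O.

5.6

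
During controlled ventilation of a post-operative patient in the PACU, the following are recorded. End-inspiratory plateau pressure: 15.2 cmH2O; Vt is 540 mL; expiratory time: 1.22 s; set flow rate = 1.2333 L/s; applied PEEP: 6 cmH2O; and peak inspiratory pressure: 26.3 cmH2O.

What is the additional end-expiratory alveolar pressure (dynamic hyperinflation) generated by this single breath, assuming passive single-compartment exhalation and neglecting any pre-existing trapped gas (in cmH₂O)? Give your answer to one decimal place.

R = (PIP − Pplat)/V̇ = (26.3 − 15.2) / 1.2333 = 11.1/1.2333 = 9.0 cmH2O·s/L.
C = Vt/(Pplat − PEEP) = 540.0 / (15.2 − 6) = 540.0/9.2 = 58.696 mL/cmH2O.
τ = R × C = 9.0 × 0.0587 L/cmH2O = 0.5283 s.
Fraction remaining = e^(−Te/τ) = e^(−1.22/0.5283) = 0.09933; trapped volume = 540.0 × 0.09933 = 53.638 mL.
Additional alveolar pressure from trapping ≈ V_trapped / C = 53.638 / 58.696 = 0.9138 cmH2O.

0.9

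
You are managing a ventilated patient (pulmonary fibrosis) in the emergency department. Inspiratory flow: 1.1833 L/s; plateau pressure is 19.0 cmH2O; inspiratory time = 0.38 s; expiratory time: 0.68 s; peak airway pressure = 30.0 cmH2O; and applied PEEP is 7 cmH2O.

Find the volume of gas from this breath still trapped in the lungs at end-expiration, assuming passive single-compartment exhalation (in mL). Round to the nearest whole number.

64

Vt = flow × Ti = 1.1833 L/s × 0.38 s × 1000 mL/L = 449.65 mL.
R = (PIP − Pplat)/V̇ = (30.0 − 19.0) / 1.1833 = 11.0/1.1833 = 9.296 cmH2O·s/L.
C = Vt/(Pplat − PEEP) = 449.65 / (19.0 − 7) = 449.65/12.0 = 37.471 mL/cmH2O.
τ = R × C = 9.296 × 0.03747 L/cmH2O = 0.3483 s.
Fraction remaining = e^(−Te/τ) = e^(−0.68/0.3483) = 0.1419.
Trapped volume = 449.65 × 0.1419 = 63.805 mL.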